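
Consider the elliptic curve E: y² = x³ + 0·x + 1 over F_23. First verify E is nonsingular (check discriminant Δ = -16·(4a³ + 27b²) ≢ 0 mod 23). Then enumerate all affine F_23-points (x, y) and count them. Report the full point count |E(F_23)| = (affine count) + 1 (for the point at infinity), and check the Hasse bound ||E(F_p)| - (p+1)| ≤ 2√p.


Affine points = {(0, 1), (0, 22), (1, 5), (1, 18), (2, 3), (2, 20), (10, 9), (10, 14), (12, 2), (12, 21), (13, 6), (13, 17), (14, 10), (14, 13), (15, 8), (15, 15), (16, 7), (16, 16), (19, 11), (19, 12), (21, 4), (21, 19), (22, 0)}; affine count = 23; |E(F_23)| = 24.

Discriminant check: Δ ∝ 4a³ + 27b² = 4·0³ + 27·1² = 4·0 + 27·1 ≡ 4 (mod 23). Nonzero ⇒ E is nonsingular.
For each x ∈ F_23, compute rhs = x³ + 0·x + 1 mod 23, then count y ∈ F_23 with y² ≡ rhs.
  x = 0: rhs = 1, matching y values: 1, 22 (2 points).
  x = 1: rhs = 2, matching y values: 5, 18 (2 points).
  x = 2: rhs = 9, matching y values: 3, 20 (2 points).
  x = 3: rhs = 5, matching y values: none (0 points).
  x = 4: rhs = 19, matching y values: none (0 points).
  x = 5: rhs = 11, matching y values: none (0 points).
  x = 6: rhs = 10, matching y values: none (0 points).
  x = 7: rhs = 22, matching y values: none (0 points).
  x = 8: rhs = 7, matching y values: none (0 points).
  x = 9: rhs = 17, matching y values: none (0 points).
  x = 10: rhs = 12, matching y values: 9, 14 (2 points).
  x = 11: rhs = 21, matching y values: none (0 points).
  x = 12: rhs = 4, matching y values: 2, 21 (2 points).
  x = 13: rhs = 13, matching y values: 6, 17 (2 points).
  x = 14: rhs = 8, matching y values: 10, 13 (2 points).
  x = 15: rhs = 18, matching y values: 8, 15 (2 points).
  x = 16: rhs = 3, matching y values: 7, 16 (2 points).
  x = 17: rhs = 15, matching y values: none (0 points).
  x = 18: rhs = 14, matching y values: none (0 points).
  x = 19: rhs = 6, matching y values: 11, 12 (2 points).
  x = 20: rhs = 20, matching y values: none (0 points).
  x = 21: rhs = 16, matching y values: 4, 19 (2 points).
  x = 22: rhs = 0, matching y values: 0 (1 points).
Total affine count: 23.
Full point count |E(F_23)| = 23 + 1 = 24.
Hasse bound: |24 − (23+1)| = |0| = 0 ≤ 2√23 ≈ 9.5917 ✓.


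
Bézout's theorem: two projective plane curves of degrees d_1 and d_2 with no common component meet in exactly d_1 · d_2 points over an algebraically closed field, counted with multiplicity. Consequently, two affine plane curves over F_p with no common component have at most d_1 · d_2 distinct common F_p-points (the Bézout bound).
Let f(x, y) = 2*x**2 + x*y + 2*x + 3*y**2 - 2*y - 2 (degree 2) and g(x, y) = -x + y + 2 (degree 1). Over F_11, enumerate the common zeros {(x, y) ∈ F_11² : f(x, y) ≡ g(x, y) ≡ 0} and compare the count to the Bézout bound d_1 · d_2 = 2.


Common zeros: {(8, 6), (9, 7)}; count = 2; Bézout bound = 2.

deg(f) = 2, deg(g) = 1, so Bézout bound = 2.
Scan x ∈ F_11. For each x, list the y ∈ F_11 with f(x, y) ≡ 0 and those with g(x, y) ≡ 0 (mod 11); the common zeros in that column are the intersection.
  x = 0: f ≡ 0 at y ∈ ∅; g ≡ 0 at y ∈ {9}; common: ∅.
  x = 1: f ≡ 0 at y ∈ ∅; g ≡ 0 at y ∈ {10}; common: ∅.
  x = 2: f ≡ 0 at y ∈ {2, 9}; g ≡ 0 at y ∈ {0}; common: ∅.
  x = 3: f ≡ 0 at y ∈ {0, 7}; g ≡ 0 at y ∈ {1}; common: ∅.
  x = 4: f ≡ 0 at y ∈ ∅; g ≡ 0 at y ∈ {2}; common: ∅.
  x = 5: f ≡ 0 at y ∈ ∅; g ≡ 0 at y ∈ {3}; common: ∅.
  x = 6: f ≡ 0 at y ∈ {3}; g ≡ 0 at y ∈ {4}; common: ∅.
  x = 7: f ≡ 0 at y ∈ {0, 2}; g ≡ 0 at y ∈ {5}; common: ∅.
  x = 8: f ≡ 0 at y ∈ {3, 6}; g ≡ 0 at y ∈ {6}; common: {6}.
  x = 9: f ≡ 0 at y ∈ {7, 9}; g ≡ 0 at y ∈ {7}; common: {7}.
  x = 10: f ≡ 0 at y ∈ {6}; g ≡ 0 at y ∈ {8}; common: ∅.
Collecting: common zeros = {(8, 6), (9, 7)}, so the count is 2.
Comparison with the Bézout bound: 2 ≤ 2 = deg(f)·deg(g), as expected for curves with no common component (the bound is attained).


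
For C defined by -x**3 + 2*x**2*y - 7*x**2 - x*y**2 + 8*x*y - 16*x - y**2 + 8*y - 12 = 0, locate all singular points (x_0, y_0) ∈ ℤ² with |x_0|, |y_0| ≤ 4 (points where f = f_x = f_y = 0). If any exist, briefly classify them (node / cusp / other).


Singular points: {(-2, 0)}; classification: node.

Compute partial derivatives:
  f_x = -3*x**2 + 4*x*y - 14*x - y**2 + 8*y - 16.
  f_y = 2*x**2 - 2*x*y + 8*x - 2*y + 8.
Scan x_0 ∈ {−4, ..., 4}. For each x_0, f_y(x_0, y) is a polynomial in y; find its integer roots y ∈ {−4, ..., 4}, then test f_x and f at those candidates.
  x = -4: f_y(-4, y) = 6*y + 8; no integer root y with |y| ≤ 4.
  x = -3: f_y(-3, y) = 4*y + 2; no integer root y with |y| ≤ 4.
  x = -2: f_y(-2, y) = 2*y; vanishes at y ∈ {0}. (-2, 0): f_x = 0, f = 0 — SINGULAR.
  x = -1: f_y(-1, y) = 2; no integer root y with |y| ≤ 4.
  x = 0: f_y(0, y) = 8 - 2*y; vanishes at y ∈ {4}. (0, 4): f_x = 0 but f = 4 ≠ 0.
  x = 1: f_y(1, y) = 18 - 4*y; no integer root y with |y| ≤ 4.
  x = 2: f_y(2, y) = 32 - 6*y; no integer root y with |y| ≤ 4.
  x = 3: f_y(3, y) = 50 - 8*y; no integer root y with |y| ≤ 4.
  x = 4: f_y(4, y) = 72 - 10*y; no integer root y with |y| ≤ 4.
Only singular point on the grid: (-2, 0).
Classify: substitute x = -2 + u, y = 0 + v and expand: f = -u**3 + 2*u**2*v - u**2 - u*v**2 + v**2.
No constant or linear terms (consistent with a singular point). Quadratic part: -u**2 + v**2. Cubic part: -u**3 + 2*u**2*v - u*v**2.
The quadratic part v**2 - u**2 = (v − u)(v + u) splits into two distinct linear factors, so there are two distinct tangent lines y − 0 = ±(x − -2) — this is a node (ordinary double point).
Classification: node.


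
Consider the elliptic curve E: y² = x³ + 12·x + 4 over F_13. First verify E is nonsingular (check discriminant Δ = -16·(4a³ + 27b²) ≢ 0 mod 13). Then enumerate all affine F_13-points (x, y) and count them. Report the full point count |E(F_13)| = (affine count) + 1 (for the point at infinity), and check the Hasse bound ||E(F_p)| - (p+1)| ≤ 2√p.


Affine points = {(0, 2), (0, 11), (1, 2), (1, 11), (2, 6), (2, 7), (4, 5), (4, 8), (8, 1), (8, 12), (9, 3), (9, 10), (12, 2), (12, 11)}; affine count = 14; |E(F_13)| = 15.

Discriminant check: Δ ∝ 4a³ + 27b² = 4·12³ + 27·4² = 4·1728 + 27·16 ≡ 12 (mod 13). Nonzero ⇒ E is nonsingular.
For each x ∈ F_13, compute rhs = x³ + 12·x + 4 mod 13, then count y ∈ F_13 with y² ≡ rhs.
  x = 0: rhs = 4, matching y values: 2, 11 (2 points).
  x = 1: rhs = 4, matching y values: 2, 11 (2 points).
  x = 2: rhs = 10, matching y values: 6, 7 (2 points).
  x = 3: rhs = 2, matching y values: none (0 points).
  x = 4: rhs = 12, matching y values: 5, 8 (2 points).
  x = 5: rhs = 7, matching y values: none (0 points).
  x = 6: rhs = 6, matching y values: none (0 points).
  x = 7: rhs = 2, matching y values: none (0 points).
  x = 8: rhs = 1, matching y values: 1, 12 (2 points).
  x = 9: rhs = 9, matching y values: 3, 10 (2 points).
  x = 10: rhs = 6, matching y values: none (0 points).
  x = 11: rhs = 11, matching y values: none (0 points).
  x = 12: rhs = 4, matching y values: 2, 11 (2 points).
Total affine count: 14.
Full point count |E(F_13)| = 14 + 1 = 15.
Hasse bound: |15 − (13+1)| = |1| = 1 ≤ 2√13 ≈ 7.2111 ✓.


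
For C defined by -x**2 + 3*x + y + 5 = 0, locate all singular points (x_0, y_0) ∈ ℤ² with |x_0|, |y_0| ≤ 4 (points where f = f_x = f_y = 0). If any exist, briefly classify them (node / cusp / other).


No singular points in the scanned grid; C is smooth there.

Compute partial derivatives:
  f_x = 3 - 2*x.
  f_y = 1.
f_y = 1 is a nonzero constant, so f_y never vanishes: no point (x, y) can satisfy f = f_x = f_y = 0. In particular no (x, y) ∈ {−4, ..., 4}² is singular; the curve is smooth.


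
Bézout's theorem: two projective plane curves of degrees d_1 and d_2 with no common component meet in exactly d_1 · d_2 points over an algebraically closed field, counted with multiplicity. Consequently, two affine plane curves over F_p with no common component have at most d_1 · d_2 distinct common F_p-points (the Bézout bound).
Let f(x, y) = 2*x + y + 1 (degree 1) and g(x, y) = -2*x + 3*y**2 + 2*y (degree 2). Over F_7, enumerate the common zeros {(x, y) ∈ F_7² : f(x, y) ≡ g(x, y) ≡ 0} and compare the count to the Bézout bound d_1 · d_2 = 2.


Common zeros: {(4, 5), (6, 1)}; count = 2; Bézout bound = 2.

deg(f) = 1, deg(g) = 2, so Bézout bound = 2.
Scan x ∈ F_7. For each x, list the y ∈ F_7 with f(x, y) ≡ 0 and those with g(x, y) ≡ 0 (mod 7); the common zeros in that column are the intersection.
  x = 0: f ≡ 0 at y ∈ {6}; g ≡ 0 at y ∈ {0, 4}; common: ∅.
  x = 1: f ≡ 0 at y ∈ {4}; g ≡ 0 at y ∈ {2}; common: ∅.
  x = 2: f ≡ 0 at y ∈ {2}; g ≡ 0 at y ∈ ∅; common: ∅.
  x = 3: f ≡ 0 at y ∈ {0}; g ≡ 0 at y ∈ ∅; common: ∅.
  x = 4: f ≡ 0 at y ∈ {5}; g ≡ 0 at y ∈ {5, 6}; common: {5}.
  x = 5: f ≡ 0 at y ∈ {3}; g ≡ 0 at y ∈ ∅; common: ∅.
  x = 6: f ≡ 0 at y ∈ {1}; g ≡ 0 at y ∈ {1, 3}; common: {1}.
Collecting: common zeros = {(4, 5), (6, 1)}, so the count is 2.
Comparison with the Bézout bound: 2 ≤ 2 = deg(f)·deg(g), as expected for curves with no common component (the bound is attained).


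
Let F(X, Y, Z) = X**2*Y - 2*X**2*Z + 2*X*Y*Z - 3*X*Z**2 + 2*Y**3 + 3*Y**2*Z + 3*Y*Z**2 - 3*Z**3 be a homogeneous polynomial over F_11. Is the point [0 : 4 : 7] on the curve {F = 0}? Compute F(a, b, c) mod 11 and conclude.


F(0,4,7) ≡ 1 (mod 11); P is NOT on the curve.

Evaluate F(0, 4, 7) term-by-term (mod 11).
  X**2*Y ↦ 1·0·4·1 = 0
  -2*X**2*Z ↦ -2·0·1·7 = 0
  2*X*Y*Z ↦ 2·0·4·7 = 0
  -3*X*Z**2 ↦ -3·0·1·49 = 0
  2*Y**3 ↦ 2·1·64·1 = 128
  3*Y**2*Z ↦ 3·1·16·7 = 336
  3*Y*Z**2 ↦ 3·1·4·49 = 588
  -3*Z**3 ↦ -3·1·1·343 = -1029
Sum: F(0, 4, 7) = (0) + (0) + (0) + (0) + (128) + (336) + (588) + (-1029) = 23.
Reducing mod 11: 23 ≡ 1 (mod 11).
Since F(a, b, c) ≡ 1 ≠ 0 (mod 11), P does NOT lie on the curve.


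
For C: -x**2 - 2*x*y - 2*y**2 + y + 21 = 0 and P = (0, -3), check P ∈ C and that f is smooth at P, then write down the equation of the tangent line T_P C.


Tangent line at P: 6*x + 13*y + 39 = 0.

Step 1: f(0, -3) = 0, so P lies on C.
Step 2: partial derivatives
  f_x(x, y) = -2*x - 2*y, f_y(x, y) = -2*x - 4*y + 1.
  f_x(P) = 6, f_y(P) = 13 (gradient nonzero, so P is smooth).
Step 3: tangent line at P: 6·(x − 0) + 13·(y − -3) = 0.
Expanding: 6*x + 13*y + 39 = 0.


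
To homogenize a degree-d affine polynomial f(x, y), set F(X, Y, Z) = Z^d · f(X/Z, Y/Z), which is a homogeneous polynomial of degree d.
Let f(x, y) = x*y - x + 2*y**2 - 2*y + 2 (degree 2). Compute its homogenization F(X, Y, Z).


F(X, Y, Z) = X*Y - X*Z + 2*Y**2 - 2*Y*Z + 2*Z**2

deg(f) = 2.
Substitute x = X/Z, y = Y/Z into f, then multiply by Z^2.
  monomial 1·x^1·y^1 ↦ 1·X^1·Y^1·Z^0.
  monomial -1·x^1·y^0 ↦ -1·X^1·Y^0·Z^1.
  monomial 2·x^0·y^2 ↦ 2·X^0·Y^2·Z^0.
  monomial -2·x^0·y^1 ↦ -2·X^0·Y^1·Z^1.
  monomial 2·x^0·y^0 ↦ 2·X^0·Y^0·Z^2.
Collecting: F(X, Y, Z) = X*Y - X*Z + 2*Y**2 - 2*Y*Z + 2*Z**2.


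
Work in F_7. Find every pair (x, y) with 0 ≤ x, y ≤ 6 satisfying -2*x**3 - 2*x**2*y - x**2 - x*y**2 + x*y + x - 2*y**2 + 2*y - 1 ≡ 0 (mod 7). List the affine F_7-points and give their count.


Affine F_7-points: {(1, 6), (4, 2), (4, 3), (5, 2), (6, 2), (6, 4)}; count = 6.

For each of the 49 pairs (x, y) ∈ F_7², evaluate f(x, y) mod 7. Record the zeros.
  x = 0: [0↦6, 1↦6, 2↦2, 3↦1, 4↦3, 5↦1, 6↦2]  zeros at y ∈ ∅
  x = 1: [0↦4, 1↦2, 2↦1, 3↦1, 4↦2, 5↦4, 6↦0]  zeros at y ∈ {6}
  x = 2: [0↦2, 1↦1, 2↦6, 3↦3, 4↦6, 5↦1, 6↦2]  zeros at y ∈ ∅
  x = 3: [0↦2, 1↦5, 2↦5, 3↦2, 4↦3, 5↦1, 6↦3]  zeros at y ∈ ∅
  x = 4: [0↦6, 1↦2, 2↦0, 3↦0, 4↦2, 5↦6, 6↦5]  zeros at y ∈ {2, 3}
  x = 5: [0↦2, 1↦1, 2↦0, 3↦6, 4↦5, 5↦4, 6↦3]  zeros at y ∈ {2}
  x = 6: [0↦6, 1↦4, 2↦0, 3↦1, 4↦0, 5↦4, 6↦6]  zeros at y ∈ {2, 4}
Collecting zeros: affine points = {(1, 6), (4, 2), (4, 3), (5, 2), (6, 2), (6, 4)}.
Total count |C(F_7)_aff| = 6.


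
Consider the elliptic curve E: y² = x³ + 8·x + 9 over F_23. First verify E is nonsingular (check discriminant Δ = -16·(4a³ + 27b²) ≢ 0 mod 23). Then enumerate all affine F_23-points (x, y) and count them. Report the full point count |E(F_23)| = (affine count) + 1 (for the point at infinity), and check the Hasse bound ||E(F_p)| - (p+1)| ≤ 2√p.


Affine points = {(0, 3), (0, 20), (1, 8), (1, 15), (4, 6), (4, 17), (5, 6), (5, 17), (10, 10), (10, 13), (11, 5), (11, 18), (12, 4), (12, 19), (14, 6), (14, 17), (15, 10), (15, 13), (16, 1), (16, 22), (20, 2), (20, 21), (21, 10), (21, 13), (22, 0)}; affine count = 25; |E(F_23)| = 26.

Discriminant check: Δ ∝ 4a³ + 27b² = 4·8³ + 27·9² = 4·512 + 27·81 ≡ 3 (mod 23). Nonzero ⇒ E is nonsingular.
For each x ∈ F_23, compute rhs = x³ + 8·x + 9 mod 23, then count y ∈ F_23 with y² ≡ rhs.
  x = 0: rhs = 9, matching y values: 3, 20 (2 points).
  x = 1: rhs = 18, matching y values: 8, 15 (2 points).
  x = 2: rhs = 10, matching y values: none (0 points).
  x = 3: rhs = 14, matching y values: none (0 points).
  x = 4: rhs = 13, matching y values: 6, 17 (2 points).
  x = 5: rhs = 13, matching y values: 6, 17 (2 points).
  x = 6: rhs = 20, matching y values: none (0 points).
  x = 7: rhs = 17, matching y values: none (0 points).
  x = 8: rhs = 10, matching y values: none (0 points).
  x = 9: rhs = 5, matching y values: none (0 points).
  x = 10: rhs = 8, matching y values: 10, 13 (2 points).
  x = 11: rhs = 2, matching y values: 5, 18 (2 points).
  x = 12: rhs = 16, matching y values: 4, 19 (2 points).
  x = 13: rhs = 10, matching y values: none (0 points).
  x = 14: rhs = 13, matching y values: 6, 17 (2 points).
  x = 15: rhs = 8, matching y values: 10, 13 (2 points).
  x = 16: rhs = 1, matching y values: 1, 22 (2 points).
  x = 17: rhs = 21, matching y values: none (0 points).
  x = 18: rhs = 5, matching y values: none (0 points).
  x = 19: rhs = 5, matching y values: none (0 points).
  x = 20: rhs = 4, matching y values: 2, 21 (2 points).
  x = 21: rhs = 8, matching y values: 10, 13 (2 points).
  x = 22: rhs = 0, matching y values: 0 (1 points).
Total affine count: 25.
Full point count |E(F_23)| = 25 + 1 = 26.
Hasse bound: |26 − (23+1)| = |2| = 2 ≤ 2√23 ≈ 9.5917 ✓.


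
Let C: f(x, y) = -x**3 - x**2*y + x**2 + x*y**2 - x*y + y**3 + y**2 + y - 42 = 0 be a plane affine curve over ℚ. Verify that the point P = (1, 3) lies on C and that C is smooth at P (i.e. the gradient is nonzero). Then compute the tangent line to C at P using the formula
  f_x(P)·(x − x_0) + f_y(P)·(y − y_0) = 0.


Tangent line at P: -x + 38*y - 113 = 0.

Step 1: f(1, 3) = 0, so P lies on C.
Step 2: partial derivatives
  f_x(x, y) = -3*x**2 - 2*x*y + 2*x + y**2 - y, f_y(x, y) = -x**2 + 2*x*y - x + 3*y**2 + 2*y + 1.
  f_x(P) = -1, f_y(P) = 38 (gradient nonzero, so P is smooth).
Step 3: tangent line at P: -1·(x − 1) + 38·(y − 3) = 0.
Expanding: -x + 38*y - 113 = 0.


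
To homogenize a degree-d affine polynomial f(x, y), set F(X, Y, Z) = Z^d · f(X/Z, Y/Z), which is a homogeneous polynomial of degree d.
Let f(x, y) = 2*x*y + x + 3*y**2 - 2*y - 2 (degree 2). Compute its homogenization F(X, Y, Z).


F(X, Y, Z) = 2*X*Y + X*Z + 3*Y**2 - 2*Y*Z - 2*Z**2

deg(f) = 2.
Substitute x = X/Z, y = Y/Z into f, then multiply by Z^2.
  monomial 2·x^1·y^1 ↦ 2·X^1·Y^1·Z^0.
  monomial 1·x^1·y^0 ↦ 1·X^1·Y^0·Z^1.
  monomial 3·x^0·y^2 ↦ 3·X^0·Y^2·Z^0.
  monomial -2·x^0·y^1 ↦ -2·X^0·Y^1·Z^1.
  monomial -2·x^0·y^0 ↦ -2·X^0·Y^0·Z^2.
Collecting: F(X, Y, Z) = 2*X*Y + X*Z + 3*Y**2 - 2*Y*Z - 2*Z**2.


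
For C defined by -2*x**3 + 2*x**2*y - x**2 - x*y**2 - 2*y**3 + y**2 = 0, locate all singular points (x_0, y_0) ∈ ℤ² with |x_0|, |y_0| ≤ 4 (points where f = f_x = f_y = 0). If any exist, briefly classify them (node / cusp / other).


Singular points: {(0, 0)}; classification: node.

Compute partial derivatives:
  f_x = -6*x**2 + 4*x*y - 2*x - y**2.
  f_y = 2*x**2 - 2*x*y - 6*y**2 + 2*y.
Scan x_0 ∈ {−4, ..., 4}. For each x_0, f_y(x_0, y) is a polynomial in y; find its integer roots y ∈ {−4, ..., 4}, then test f_x and f at those candidates.
  x = -4: f_y(-4, y) = -6*y**2 + 10*y + 32; no integer root y with |y| ≤ 4.
  x = -3: f_y(-3, y) = -6*y**2 + 8*y + 18; no integer root y with |y| ≤ 4.
  x = -2: f_y(-2, y) = -6*y**2 + 6*y + 8; no integer root y with |y| ≤ 4.
  x = -1: f_y(-1, y) = -6*y**2 + 4*y + 2; vanishes at y ∈ {1}. (-1, 1): f_x = -9 ≠ 0.
  x = 0: f_y(0, y) = -6*y**2 + 2*y; vanishes at y ∈ {0}. (0, 0): f_x = 0, f = 0 — SINGULAR.
  x = 1: f_y(1, y) = 2 - 6*y**2; no integer root y with |y| ≤ 4.
  x = 2: f_y(2, y) = -6*y**2 - 2*y + 8; vanishes at y ∈ {1}. (2, 1): f_x = -21 ≠ 0.
  x = 3: f_y(3, y) = -6*y**2 - 4*y + 18; no integer root y with |y| ≤ 4.
  x = 4: f_y(4, y) = -6*y**2 - 6*y + 32; no integer root y with |y| ≤ 4.
Only singular point on the grid: (0, 0).
Classify: substitute x = 0 + u, y = 0 + v and expand: f = -2*u**3 + 2*u**2*v - u**2 - u*v**2 - 2*v**3 + v**2.
No constant or linear terms (consistent with a singular point). Quadratic part: -u**2 + v**2. Cubic part: -2*u**3 + 2*u**2*v - u*v**2 - 2*v**3.
The quadratic part v**2 - u**2 = (v − u)(v + u) splits into two distinct linear factors, so there are two distinct tangent lines y − 0 = ±(x − 0) — this is a node (ordinary double point).
Classification: node.


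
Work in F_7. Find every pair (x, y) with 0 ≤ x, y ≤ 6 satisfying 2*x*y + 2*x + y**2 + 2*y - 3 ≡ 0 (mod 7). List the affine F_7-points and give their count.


Affine F_7-points: {(0, 1), (0, 4), (2, 3), (2, 5), (5, 0), (5, 2)}; count = 6.

For each of the 49 pairs (x, y) ∈ F_7², evaluate f(x, y) mod 7. Record the zeros.
  x = 0: [0↦4, 1↦0, 2↦5, 3↦5, 4↦0, 5↦4, 6↦3]  zeros at y ∈ {1, 4}
  x = 1: [0↦6, 1↦4, 2↦4, 3↦6, 4↦3, 5↦2, 6↦3]  zeros at y ∈ ∅
  x = 2: [0↦1, 1↦1, 2↦3, 3↦0, 4↦6, 5↦0, 6↦3]  zeros at y ∈ {3, 5}
  x = 3: [0↦3, 1↦5, 2↦2, 3↦1, 4↦2, 5↦5, 6↦3]  zeros at y ∈ ∅
  x = 4: [0↦5, 1↦2, 2↦1, 3↦2, 4↦5, 5↦3, 6↦3]  zeros at y ∈ ∅
  x = 5: [0↦0, 1↦6, 2↦0, 3↦3, 4↦1, 5↦1, 6↦3]  zeros at y ∈ {0, 2}
  x = 6: [0↦2, 1↦3, 2↦6, 3↦4, 4↦4, 5↦6, 6↦3]  zeros at y ∈ ∅
Collecting zeros: affine points = {(0, 1), (0, 4), (2, 3), (2, 5), (5, 0), (5, 2)}.
Total count |C(F_7)_aff| = 6.


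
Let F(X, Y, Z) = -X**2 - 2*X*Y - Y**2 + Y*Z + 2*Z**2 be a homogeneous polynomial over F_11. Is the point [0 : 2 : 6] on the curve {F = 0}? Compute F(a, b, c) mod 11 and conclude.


F(0,2,6) ≡ 3 (mod 11); P is NOT on the curve.

Evaluate F(0, 2, 6) term-by-term (mod 11).
  -X**2 ↦ -1·0·1·1 = 0
  -2*X*Y ↦ -2·0·2·1 = 0
  -Y**2 ↦ -1·1·4·1 = -4
  Y*Z ↦ 1·1·2·6 = 12
  2*Z**2 ↦ 2·1·1·36 = 72
Sum: F(0, 2, 6) = (0) + (0) + (-4) + (12) + (72) = 80.
Reducing mod 11: 80 ≡ 3 (mod 11).
Since F(a, b, c) ≡ 3 ≠ 0 (mod 11), P does NOT lie on the curve.


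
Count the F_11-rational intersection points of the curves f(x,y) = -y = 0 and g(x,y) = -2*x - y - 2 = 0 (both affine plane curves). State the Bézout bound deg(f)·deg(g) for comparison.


Common zeros: {(10, 0)}; count = 1; Bézout bound = 1.

deg(f) = 1, deg(g) = 1, so Bézout bound = 1.
Scan x ∈ F_11. For each x, list the y ∈ F_11 with f(x, y) ≡ 0 and those with g(x, y) ≡ 0 (mod 11); the common zeros in that column are the intersection.
  x = 0: f ≡ 0 at y ∈ {0}; g ≡ 0 at y ∈ {9}; common: ∅.
  x = 1: f ≡ 0 at y ∈ {0}; g ≡ 0 at y ∈ {7}; common: ∅.
  x = 2: f ≡ 0 at y ∈ {0}; g ≡ 0 at y ∈ {5}; common: ∅.
  x = 3: f ≡ 0 at y ∈ {0}; g ≡ 0 at y ∈ {3}; common: ∅.
  x = 4: f ≡ 0 at y ∈ {0}; g ≡ 0 at y ∈ {1}; common: ∅.
  x = 5: f ≡ 0 at y ∈ {0}; g ≡ 0 at y ∈ {10}; common: ∅.
  x = 6: f ≡ 0 at y ∈ {0}; g ≡ 0 at y ∈ {8}; common: ∅.
  x = 7: f ≡ 0 at y ∈ {0}; g ≡ 0 at y ∈ {6}; common: ∅.
  x = 8: f ≡ 0 at y ∈ {0}; g ≡ 0 at y ∈ {4}; common: ∅.
  x = 9: f ≡ 0 at y ∈ {0}; g ≡ 0 at y ∈ {2}; common: ∅.
  x = 10: f ≡ 0 at y ∈ {0}; g ≡ 0 at y ∈ {0}; common: {0}.
Collecting: common zeros = {(10, 0)}, so the count is 1.
Comparison with the Bézout bound: 1 ≤ 1 = deg(f)·deg(g), as expected for curves with no common component (the bound is attained).


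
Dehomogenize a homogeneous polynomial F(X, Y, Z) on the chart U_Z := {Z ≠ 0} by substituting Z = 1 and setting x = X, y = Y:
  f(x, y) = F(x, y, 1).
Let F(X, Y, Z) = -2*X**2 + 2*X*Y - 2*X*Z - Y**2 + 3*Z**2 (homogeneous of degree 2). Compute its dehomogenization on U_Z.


f(x, y) = -2*x**2 + 2*x*y - 2*x - y**2 + 3

On U_Z we set Z = 1. Each monomial c·X^i·Y^j·Z^k in F becomes c·x^i·y^j·1^k = c·x^i·y^j.
Substituting Z = 1: F(X, Y, 1) = -2*x**2 + 2*x*y - 2*x - y**2 + 3.
Note: deg(f) ≤ deg(F) = 2; strict inequality happens when F is divisible by Z (lost terms).


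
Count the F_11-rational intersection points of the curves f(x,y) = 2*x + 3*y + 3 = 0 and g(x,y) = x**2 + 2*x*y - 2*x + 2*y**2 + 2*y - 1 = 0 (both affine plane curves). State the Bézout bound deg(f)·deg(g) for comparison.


Common zeros: ∅; count = 0; Bézout bound = 2.

deg(f) = 1, deg(g) = 2, so Bézout bound = 2.
Scan x ∈ F_11. For each x, list the y ∈ F_11 with f(x, y) ≡ 0 and those with g(x, y) ≡ 0 (mod 11); the common zeros in that column are the intersection.
  x = 0: f ≡ 0 at y ∈ {10}; g ≡ 0 at y ∈ {2, 8}; common: ∅.
  x = 1: f ≡ 0 at y ∈ {2}; g ≡ 0 at y ∈ ∅; common: ∅.
  x = 2: f ≡ 0 at y ∈ {5}; g ≡ 0 at y ∈ {4}; common: ∅.
  x = 3: f ≡ 0 at y ∈ {8}; g ≡ 0 at y ∈ {3, 4}; common: ∅.
  x = 4: f ≡ 0 at y ∈ {0}; g ≡ 0 at y ∈ {3}; common: ∅.
  x = 5: f ≡ 0 at y ∈ {3}; g ≡ 0 at y ∈ ∅; common: ∅.
  x = 6: f ≡ 0 at y ∈ {6}; g ≡ 0 at y ∈ {5, 10}; common: ∅.
  x = 7: f ≡ 0 at y ∈ {9}; g ≡ 0 at y ∈ ∅; common: ∅.
  x = 8: f ≡ 0 at y ∈ {1}; g ≡ 0 at y ∈ {5, 8}; common: ∅.
  x = 9: f ≡ 0 at y ∈ {4}; g ≡ 0 at y ∈ {2, 10}; common: ∅.
  x = 10: f ≡ 0 at y ∈ {7}; g ≡ 0 at y ∈ ∅; common: ∅.
Collecting: common zeros = ∅, so the count is 0.
Comparison with the Bézout bound: 0 ≤ 2 = deg(f)·deg(g), as expected for curves with no common component (the affine F_11-count falls short of the bound because intersections may lie at infinity, over extension fields, or carry multiplicity).


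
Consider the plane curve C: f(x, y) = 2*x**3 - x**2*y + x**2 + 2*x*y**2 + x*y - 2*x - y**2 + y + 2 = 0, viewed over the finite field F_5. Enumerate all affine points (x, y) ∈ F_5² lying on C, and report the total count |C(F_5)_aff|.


Affine F_5-points: {(0, 2), (0, 4), (1, 1), (1, 3), (2, 1)}; count = 5.

For each of the 25 pairs (x, y) ∈ F_5², evaluate f(x, y) mod 5. Record the zeros.
  x = 0: [0↦2, 1↦2, 2↦0, 3↦1, 4↦0]  zeros at y ∈ {2, 4}
  x = 1: [0↦3, 1↦0, 2↦4, 3↦0, 4↦3]  zeros at y ∈ {1, 3}
  x = 2: [0↦3, 1↦0, 2↦3, 3↦2, 4↦2]  zeros at y ∈ {1}
  x = 3: [0↦4, 1↦4, 2↦4, 3↦4, 4↦4]  zeros at y ∈ ∅
  x = 4: [0↦3, 1↦4, 2↦4, 3↦3, 4↦1]  zeros at y ∈ ∅
Collecting zeros: affine points = {(0, 2), (0, 4), (1, 1), (1, 3), (2, 1)}.
Total count |C(F_5)_aff| = 5.


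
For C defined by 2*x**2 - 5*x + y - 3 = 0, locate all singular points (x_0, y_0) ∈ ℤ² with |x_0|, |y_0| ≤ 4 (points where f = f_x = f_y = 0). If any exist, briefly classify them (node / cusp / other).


No singular points in the scanned grid; C is smooth there.

Compute partial derivatives:
  f_x = 4*x - 5.
  f_y = 1.
f_y = 1 is a nonzero constant, so f_y never vanishes: no point (x, y) can satisfy f = f_x = f_y = 0. In particular no (x, y) ∈ {−4, ..., 4}² is singular; the curve is smooth.


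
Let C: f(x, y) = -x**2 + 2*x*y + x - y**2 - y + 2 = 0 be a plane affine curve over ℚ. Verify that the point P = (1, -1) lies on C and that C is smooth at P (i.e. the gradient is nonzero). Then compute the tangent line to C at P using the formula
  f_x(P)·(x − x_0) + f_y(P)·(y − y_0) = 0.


Tangent line at P: -3*x + 3*y + 6 = 0.

Step 1: f(1, -1) = 0, so P lies on C.
Step 2: partial derivatives
  f_x(x, y) = -2*x + 2*y + 1, f_y(x, y) = 2*x - 2*y - 1.
  f_x(P) = -3, f_y(P) = 3 (gradient nonzero, so P is smooth).
Step 3: tangent line at P: -3·(x − 1) + 3·(y − -1) = 0.
Expanding: -3*x + 3*y + 6 = 0.


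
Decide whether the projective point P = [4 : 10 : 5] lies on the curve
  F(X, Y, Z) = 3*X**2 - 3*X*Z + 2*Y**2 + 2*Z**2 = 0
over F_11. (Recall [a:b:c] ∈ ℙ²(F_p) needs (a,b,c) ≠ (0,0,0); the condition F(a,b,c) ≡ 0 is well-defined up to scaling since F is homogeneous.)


F(4,10,5) ≡ 7 (mod 11); P is NOT on the curve.

Evaluate F(4, 10, 5) term-by-term (mod 11).
  3*X**2 ↦ 3·16·1·1 = 48
  -3*X*Z ↦ -3·4·1·5 = -60
  2*Y**2 ↦ 2·1·100·1 = 200
  2*Z**2 ↦ 2·1·1·25 = 50
Sum: F(4, 10, 5) = (48) + (-60) + (200) + (50) = 238.
Reducing mod 11: 238 ≡ 7 (mod 11).
Since F(a, b, c) ≡ 7 ≠ 0 (mod 11), P does NOT lie on the curve.


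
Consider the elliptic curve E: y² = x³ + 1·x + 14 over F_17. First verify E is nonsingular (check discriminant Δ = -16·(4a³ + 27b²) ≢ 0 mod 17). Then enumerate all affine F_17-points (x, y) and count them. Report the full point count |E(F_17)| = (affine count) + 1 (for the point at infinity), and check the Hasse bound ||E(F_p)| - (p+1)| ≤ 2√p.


Affine points = {(1, 4), (1, 13), (5, 5), (5, 12), (6, 7), (6, 10), (9, 2), (9, 15), (10, 2), (10, 15), (11, 8), (11, 9), (14, 1), (14, 16), (15, 2), (15, 15)}; affine count = 16; |E(F_17)| = 17.

Discriminant check: Δ ∝ 4a³ + 27b² = 4·1³ + 27·14² = 4·1 + 27·196 ≡ 9 (mod 17). Nonzero ⇒ E is nonsingular.
For each x ∈ F_17, compute rhs = x³ + 1·x + 14 mod 17, then count y ∈ F_17 with y² ≡ rhs.
  x = 0: rhs = 14, matching y values: none (0 points).
  x = 1: rhs = 16, matching y values: 4, 13 (2 points).
  x = 2: rhs = 7, matching y values: none (0 points).
  x = 3: rhs = 10, matching y values: none (0 points).
  x = 4: rhs = 14, matching y values: none (0 points).
  x = 5: rhs = 8, matching y values: 5, 12 (2 points).
  x = 6: rhs = 15, matching y values: 7, 10 (2 points).
  x = 7: rhs = 7, matching y values: none (0 points).
  x = 8: rhs = 7, matching y values: none (0 points).
  x = 9: rhs = 4, matching y values: 2, 15 (2 points).
  x = 10: rhs = 4, matching y values: 2, 15 (2 points).
  x = 11: rhs = 13, matching y values: 8, 9 (2 points).
  x = 12: rhs = 3, matching y values: none (0 points).
  x = 13: rhs = 14, matching y values: none (0 points).
  x = 14: rhs = 1, matching y values: 1, 16 (2 points).
  x = 15: rhs = 4, matching y values: 2, 15 (2 points).
  x = 16: rhs = 12, matching y values: none (0 points).
Total affine count: 16.
Full point count |E(F_17)| = 16 + 1 = 17.
Hasse bound: |17 − (17+1)| = |-1| = 1 ≤ 2√17 ≈ 8.2462 ✓.


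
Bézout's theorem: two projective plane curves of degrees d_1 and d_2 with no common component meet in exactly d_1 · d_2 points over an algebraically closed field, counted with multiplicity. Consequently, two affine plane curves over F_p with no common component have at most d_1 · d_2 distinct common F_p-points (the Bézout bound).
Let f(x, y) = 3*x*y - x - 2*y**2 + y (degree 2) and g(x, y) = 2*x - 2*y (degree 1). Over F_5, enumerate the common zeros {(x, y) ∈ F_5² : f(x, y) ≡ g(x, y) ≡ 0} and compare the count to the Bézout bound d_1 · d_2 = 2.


Common zeros: {(0, 0)}; count = 1; Bézout bound = 2.

deg(f) = 2, deg(g) = 1, so Bézout bound = 2.
Scan x ∈ F_5. For each x, list the y ∈ F_5 with f(x, y) ≡ 0 and those with g(x, y) ≡ 0 (mod 5); the common zeros in that column are the intersection.
  x = 0: f ≡ 0 at y ∈ {0, 3}; g ≡ 0 at y ∈ {0}; common: {0}.
  x = 1: f ≡ 0 at y ∈ ∅; g ≡ 0 at y ∈ {1}; common: ∅.
  x = 2: f ≡ 0 at y ∈ ∅; g ≡ 0 at y ∈ {2}; common: ∅.
  x = 3: f ≡ 0 at y ∈ {1, 4}; g ≡ 0 at y ∈ {3}; common: ∅.
  x = 4: f ≡ 0 at y ∈ ∅; g ≡ 0 at y ∈ {4}; common: ∅.
Collecting: common zeros = {(0, 0)}, so the count is 1.
Comparison with the Bézout bound: 1 ≤ 2 = deg(f)·deg(g), as expected for curves with no common component (the affine F_5-count falls short of the bound because intersections may lie at infinity, over extension fields, or carry multiplicity).


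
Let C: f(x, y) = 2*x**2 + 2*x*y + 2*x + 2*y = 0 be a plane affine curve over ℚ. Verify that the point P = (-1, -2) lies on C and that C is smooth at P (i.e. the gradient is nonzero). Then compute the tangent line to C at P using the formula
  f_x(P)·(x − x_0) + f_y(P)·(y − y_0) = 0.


Tangent line at P: -6*x - 6 = 0.

Step 1: f(-1, -2) = 0, so P lies on C.
Step 2: partial derivatives
  f_x(x, y) = 4*x + 2*y + 2, f_y(x, y) = 2*x + 2.
  f_x(P) = -6, f_y(P) = 0 (gradient nonzero, so P is smooth).
Step 3: tangent line at P: -6·(x − -1) + 0·(y − -2) = 0.
Expanding: -6*x - 6 = 0.


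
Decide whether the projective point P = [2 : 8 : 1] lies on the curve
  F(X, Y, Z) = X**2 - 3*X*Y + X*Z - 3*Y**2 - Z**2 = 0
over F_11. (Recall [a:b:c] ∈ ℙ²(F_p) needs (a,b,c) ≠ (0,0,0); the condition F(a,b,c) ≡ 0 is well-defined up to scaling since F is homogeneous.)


F(2,8,1) ≡ 7 (mod 11); P is NOT on the curve.

Evaluate F(2, 8, 1) term-by-term (mod 11).
  X**2 ↦ 1·4·1·1 = 4
  -3*X*Y ↦ -3·2·8·1 = -48
  X*Z ↦ 1·2·1·1 = 2
  -3*Y**2 ↦ -3·1·64·1 = -192
  -Z**2 ↦ -1·1·1·1 = -1
Sum: F(2, 8, 1) = (4) + (-48) + (2) + (-192) + (-1) = -235.
Reducing mod 11: -235 ≡ 7 (mod 11).
Since F(a, b, c) ≡ 7 ≠ 0 (mod 11), P does NOT lie on the curve.


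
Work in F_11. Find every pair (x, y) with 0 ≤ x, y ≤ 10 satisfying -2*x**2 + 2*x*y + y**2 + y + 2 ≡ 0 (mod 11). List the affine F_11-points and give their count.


Affine F_11-points: {(0, 4), (0, 6), (1, 0), (1, 8), (2, 1), (2, 5), (3, 5), (3, 10), (4, 4), (4, 9), (5, 2), (5, 9), (6, 3), (6, 6), (7, 8), (7, 10), (8, 2), (8, 3), (9, 7), (10, 0), (10, 1)}; count = 21.

For each of the 121 pairs (x, y) ∈ F_11², evaluate f(x, y) mod 11. Record the zeros.
  x = 0: [0↦2, 1↦4, 2↦8, 3↦3, 4↦0, 5↦10, 6↦0, 7↦3, 8↦8, 9↦4, 10↦2]  zeros at y ∈ {4, 6}
  x = 1: [0↦0, 1↦4, 2↦10, 3↦7, 4↦6, 5↦7, 6↦10, 7↦4, 8↦0, 9↦9, 10↦9]  zeros at y ∈ {0, 8}
  x = 2: [0↦5, 1↦0, 2↦8, 3↦7, 4↦8, 5↦0, 6↦5, 7↦1, 8↦10, 9↦10, 10↦1]  zeros at y ∈ {1, 5}
  x = 3: [0↦6, 1↦3, 2↦2, 3↦3, 4↦6, 5↦0, 6↦7, 7↦5, 8↦5, 9↦7, 10↦0]  zeros at y ∈ {5, 10}
  x = 4: [0↦3, 1↦2, 2↦3, 3↦6, 4↦0, 5↦7, 6↦5, 7↦5, 8↦7, 9↦0, 10↦6]  zeros at y ∈ {4, 9}
  x = 5: [0↦7, 1↦8, 2↦0, 3↦5, 4↦1, 5↦10, 6↦10, 7↦1, 8↦5, 9↦0, 10↦8]  zeros at y ∈ {2, 9}
  x = 6: [0↦7, 1↦10, 2↦4, 3↦0, 4↦9, 5↦9, 6↦0, 7↦4, 8↦10, 9↦7, 10↦6]  zeros at y ∈ {3, 6}
  x = 7: [0↦3, 1↦8, 2↦4, 3↦2, 4↦2, 5↦4, 6↦8, 7↦3, 8↦0, 9↦10, 10↦0]  zeros at y ∈ {8, 10}
  x = 8: [0↦6, 1↦2, 2↦0, 3↦0, 4↦2, 5↦6, 6↦1, 7↦9, 8↦8, 9↦9, 10↦1]  zeros at y ∈ {2, 3}
  x = 9: [0↦5, 1↦3, 2↦3, 3↦5, 4↦9, 5↦4, 6↦1, 7↦0, 8↦1, 9↦4, 10↦9]  zeros at y ∈ {7}
  x = 10: [0↦0, 1↦0, 2↦2, 3↦6, 4↦1, 5↦9, 6↦8, 7↦9, 8↦1, 9↦6, 10↦2]  zeros at y ∈ {0, 1}
Collecting zeros: affine points = {(0, 4), (0, 6), (1, 0), (1, 8), (2, 1), (2, 5), (3, 5), (3, 10), (4, 4), (4, 9), (5, 2), (5, 9), (6, 3), (6, 6), (7, 8), (7, 10), (8, 2), (8, 3), (9, 7), (10, 0), (10, 1)}.
Total count |C(F_11)_aff| = 21.


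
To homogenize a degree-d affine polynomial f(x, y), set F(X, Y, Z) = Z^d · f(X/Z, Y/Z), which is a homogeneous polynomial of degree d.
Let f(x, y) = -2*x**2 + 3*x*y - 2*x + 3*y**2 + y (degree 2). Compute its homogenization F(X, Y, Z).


F(X, Y, Z) = -2*X**2 + 3*X*Y - 2*X*Z + 3*Y**2 + Y*Z

deg(f) = 2.
Substitute x = X/Z, y = Y/Z into f, then multiply by Z^2.
  monomial -2·x^2·y^0 ↦ -2·X^2·Y^0·Z^0.
  monomial 3·x^1·y^1 ↦ 3·X^1·Y^1·Z^0.
  monomial -2·x^1·y^0 ↦ -2·X^1·Y^0·Z^1.
  monomial 3·x^0·y^2 ↦ 3·X^0·Y^2·Z^0.
  monomial 1·x^0·y^1 ↦ 1·X^0·Y^1·Z^1.
Collecting: F(X, Y, Z) = -2*X**2 + 3*X*Y - 2*X*Z + 3*Y**2 + Y*Z.


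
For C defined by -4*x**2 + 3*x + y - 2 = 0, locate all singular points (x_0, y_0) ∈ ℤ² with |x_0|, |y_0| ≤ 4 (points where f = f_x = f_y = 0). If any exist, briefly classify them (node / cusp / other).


No singular points in the scanned grid; C is smooth there.

Compute partial derivatives:
  f_x = 3 - 8*x.
  f_y = 1.
f_y = 1 is a nonzero constant, so f_y never vanishes: no point (x, y) can satisfy f = f_x = f_y = 0. In particular no (x, y) ∈ {−4, ..., 4}² is singular; the curve is smooth.


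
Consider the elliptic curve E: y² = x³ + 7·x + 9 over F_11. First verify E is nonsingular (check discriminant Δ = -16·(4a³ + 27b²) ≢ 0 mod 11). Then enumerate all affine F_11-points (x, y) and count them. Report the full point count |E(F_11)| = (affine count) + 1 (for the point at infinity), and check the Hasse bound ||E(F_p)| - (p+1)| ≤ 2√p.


Affine points = {(0, 3), (0, 8), (2, 3), (2, 8), (5, 2), (5, 9), (6, 5), (6, 6), (7, 4), (7, 7), (8, 4), (8, 7), (9, 3), (9, 8), (10, 1), (10, 10)}; affine count = 16; |E(F_11)| = 17.

Discriminant check: Δ ∝ 4a³ + 27b² = 4·7³ + 27·9² = 4·343 + 27·81 ≡ 6 (mod 11). Nonzero ⇒ E is nonsingular.
For each x ∈ F_11, compute rhs = x³ + 7·x + 9 mod 11, then count y ∈ F_11 with y² ≡ rhs.
  x = 0: rhs = 9, matching y values: 3, 8 (2 points).
  x = 1: rhs = 6, matching y values: none (0 points).
  x = 2: rhs = 9, matching y values: 3, 8 (2 points).
  x = 3: rhs = 2, matching y values: none (0 points).
  x = 4: rhs = 2, matching y values: none (0 points).
  x = 5: rhs = 4, matching y values: 2, 9 (2 points).
  x = 6: rhs = 3, matching y values: 5, 6 (2 points).
  x = 7: rhs = 5, matching y values: 4, 7 (2 points).
  x = 8: rhs = 5, matching y values: 4, 7 (2 points).
  x = 9: rhs = 9, matching y values: 3, 8 (2 points).
  x = 10: rhs = 1, matching y values: 1, 10 (2 points).
Total affine count: 16.
Full point count |E(F_11)| = 16 + 1 = 17.
Hasse bound: |17 − (11+1)| = |5| = 5 ≤ 2√11 ≈ 6.6332 ✓.


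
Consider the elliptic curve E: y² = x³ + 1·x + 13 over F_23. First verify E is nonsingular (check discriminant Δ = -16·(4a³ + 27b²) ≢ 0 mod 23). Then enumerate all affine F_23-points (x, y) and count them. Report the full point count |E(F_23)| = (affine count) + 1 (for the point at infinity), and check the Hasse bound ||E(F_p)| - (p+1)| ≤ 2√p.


Affine points = {(0, 6), (0, 17), (2, 0), (4, 9), (4, 14), (7, 8), (7, 15), (8, 2), (8, 21), (16, 10), (16, 13), (20, 11), (20, 12), (21, 7), (21, 16)}; affine count = 15; |E(F_23)| = 16.

Discriminant check: Δ ∝ 4a³ + 27b² = 4·1³ + 27·13² = 4·1 + 27·169 ≡ 13 (mod 23). Nonzero ⇒ E is nonsingular.
For each x ∈ F_23, compute rhs = x³ + 1·x + 13 mod 23, then count y ∈ F_23 with y² ≡ rhs.
  x = 0: rhs = 13, matching y values: 6, 17 (2 points).
  x = 1: rhs = 15, matching y values: none (0 points).
  x = 2: rhs = 0, matching y values: 0 (1 points).
  x = 3: rhs = 20, matching y values: none (0 points).
  x = 4: rhs = 12, matching y values: 9, 14 (2 points).
  x = 5: rhs = 5, matching y values: none (0 points).
  x = 6: rhs = 5, matching y values: none (0 points).
  x = 7: rhs = 18, matching y values: 8, 15 (2 points).
  x = 8: rhs = 4, matching y values: 2, 21 (2 points).
  x = 9: rhs = 15, matching y values: none (0 points).
  x = 10: rhs = 11, matching y values: none (0 points).
  x = 11: rhs = 21, matching y values: none (0 points).
  x = 12: rhs = 5, matching y values: none (0 points).
  x = 13: rhs = 15, matching y values: none (0 points).
  x = 14: rhs = 11, matching y values: none (0 points).
  x = 15: rhs = 22, matching y values: none (0 points).
  x = 16: rhs = 8, matching y values: 10, 13 (2 points).
  x = 17: rhs = 21, matching y values: none (0 points).
  x = 18: rhs = 21, matching y values: none (0 points).
  x = 19: rhs = 14, matching y values: none (0 points).
  x = 20: rhs = 6, matching y values: 11, 12 (2 points).
  x = 21: rhs = 3, matching y values: 7, 16 (2 points).
  x = 22: rhs = 11, matching y values: none (0 points).
Total affine count: 15.
Full point count |E(F_23)| = 15 + 1 = 16.
Hasse bound: |16 − (23+1)| = |-8| = 8 ≤ 2√23 ≈ 9.5917 ✓.


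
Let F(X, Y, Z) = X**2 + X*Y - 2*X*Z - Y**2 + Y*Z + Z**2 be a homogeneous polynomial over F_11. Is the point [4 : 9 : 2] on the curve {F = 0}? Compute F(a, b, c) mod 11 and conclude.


F(4,9,2) ≡ 10 (mod 11); P is NOT on the curve.

Evaluate F(4, 9, 2) term-by-term (mod 11).
  X**2 ↦ 1·16·1·1 = 16
  X*Y ↦ 1·4·9·1 = 36
  -2*X*Z ↦ -2·4·1·2 = -16
  -Y**2 ↦ -1·1·81·1 = -81
  Y*Z ↦ 1·1·9·2 = 18
  Z**2 ↦ 1·1·1·4 = 4
Sum: F(4, 9, 2) = (16) + (36) + (-16) + (-81) + (18) + (4) = -23.
Reducing mod 11: -23 ≡ 10 (mod 11).
Since F(a, b, c) ≡ 10 ≠ 0 (mod 11), P does NOT lie on the curve.


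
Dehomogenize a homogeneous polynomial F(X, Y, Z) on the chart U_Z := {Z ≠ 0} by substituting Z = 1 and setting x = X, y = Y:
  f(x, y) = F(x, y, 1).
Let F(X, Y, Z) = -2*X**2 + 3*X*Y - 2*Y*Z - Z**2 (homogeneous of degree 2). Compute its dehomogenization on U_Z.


f(x, y) = -2*x**2 + 3*x*y - 2*y - 1

On U_Z we set Z = 1. Each monomial c·X^i·Y^j·Z^k in F becomes c·x^i·y^j·1^k = c·x^i·y^j.
Substituting Z = 1: F(X, Y, 1) = -2*x**2 + 3*x*y - 2*y - 1.
Note: deg(f) ≤ deg(F) = 2; strict inequality happens when F is divisible by Z (lost terms).


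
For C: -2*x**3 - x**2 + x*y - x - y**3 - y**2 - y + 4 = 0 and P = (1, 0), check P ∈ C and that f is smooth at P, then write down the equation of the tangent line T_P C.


Tangent line at P: 9 - 9*x = 0.

Step 1: f(1, 0) = 0, so P lies on C.
Step 2: partial derivatives
  f_x(x, y) = -6*x**2 - 2*x + y - 1, f_y(x, y) = x - 3*y**2 - 2*y - 1.
  f_x(P) = -9, f_y(P) = 0 (gradient nonzero, so P is smooth).
Step 3: tangent line at P: -9·(x − 1) + 0·(y − 0) = 0.
Expanding: 9 - 9*x = 0.


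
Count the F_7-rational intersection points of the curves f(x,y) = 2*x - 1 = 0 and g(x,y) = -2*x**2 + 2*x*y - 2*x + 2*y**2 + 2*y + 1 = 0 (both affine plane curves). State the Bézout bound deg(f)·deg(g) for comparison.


Common zeros: ∅; count = 0; Bézout bound = 2.

deg(f) = 1, deg(g) = 2, so Bézout bound = 2.
Scan x ∈ F_7. For each x, list the y ∈ F_7 with f(x, y) ≡ 0 and those with g(x, y) ≡ 0 (mod 7); the common zeros in that column are the intersection.
  x = 0: f ≡ 0 at y ∈ ∅; g ≡ 0 at y ∈ ∅; common: ∅.
  x = 1: f ≡ 0 at y ∈ ∅; g ≡ 0 at y ∈ ∅; common: ∅.
  x = 2: f ≡ 0 at y ∈ ∅; g ≡ 0 at y ∈ ∅; common: ∅.
  x = 3: f ≡ 0 at y ∈ ∅; g ≡ 0 at y ∈ ∅; common: ∅.
  x = 4: f ≡ 0 at y ∈ {0, 1, 2, 3, 4, 5, 6}; g ≡ 0 at y ∈ ∅; common: ∅.
  x = 5: f ≡ 0 at y ∈ ∅; g ≡ 0 at y ∈ {4}; common: ∅.
  x = 6: f ≡ 0 at y ∈ ∅; g ≡ 0 at y ∈ ∅; common: ∅.
Collecting: common zeros = ∅, so the count is 0.
Comparison with the Bézout bound: 0 ≤ 2 = deg(f)·deg(g), as expected for curves with no common component (the affine F_7-count falls short of the bound because intersections may lie at infinity, over extension fields, or carry multiplicity).


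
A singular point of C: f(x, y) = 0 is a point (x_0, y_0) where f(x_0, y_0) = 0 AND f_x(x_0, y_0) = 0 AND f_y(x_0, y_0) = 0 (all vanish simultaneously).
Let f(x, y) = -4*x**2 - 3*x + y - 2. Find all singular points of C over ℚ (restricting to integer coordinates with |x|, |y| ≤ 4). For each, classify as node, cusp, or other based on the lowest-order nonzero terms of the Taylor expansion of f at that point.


No singular points in the scanned grid; C is smooth there.

Compute partial derivatives:
  f_x = -8*x - 3.
  f_y = 1.
f_y = 1 is a nonzero constant, so f_y never vanishes: no point (x, y) can satisfy f = f_x = f_y = 0. In particular no (x, y) ∈ {−4, ..., 4}² is singular; the curve is smooth.
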